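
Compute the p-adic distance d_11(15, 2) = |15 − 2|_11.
d_11(15, 2) = 1

Step 1 — x − y = 15 − 2 = 13. Step 2 — v_11(13) = 0 (factor: 13 = (11^0 · 13); the sign does not affect v_p). Step 3 — |x − y|_11 = 11^{0} = 1.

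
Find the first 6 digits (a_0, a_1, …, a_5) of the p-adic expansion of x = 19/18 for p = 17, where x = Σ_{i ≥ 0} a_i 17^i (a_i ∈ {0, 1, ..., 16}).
(a_0, …, a_5) = (2, 16, 0, 16, 0, 16)

v_17(19/18) = 0 (numerator and denominator both coprime to 17), so x ∈ ℤ_17^×. Compute digits iteratively via a_i = x_i mod 17, x_{i+1} = (x_i − a_i)/17, with x_0 = x:
  x_0 = 19/18;  a_0 = 2;  x_1 = (x_0 − 2)/17 = -1/18
  x_1 = -1/18;  a_1 = 16;  x_2 = (x_1 − 16)/17 = -17/18
  x_2 = -17/18;  a_2 = 0;  x_3 = (x_2 − 0)/17 = -1/18
  x_3 = -1/18;  a_3 = 16;  x_4 = (x_3 − 16)/17 = -17/18
  x_4 = -17/18;  a_4 = 0;  x_5 = (x_4 − 0)/17 = -1/18
  x_5 = -1/18;  a_5 = 16;  x_6 = (x_5 − 16)/17 = -17/18
Digits: (2, 16, 0, 16, 0, 16).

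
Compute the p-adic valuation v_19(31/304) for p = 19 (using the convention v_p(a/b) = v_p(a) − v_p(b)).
v_19(31/304) = -1

Factor powers of 19 from the numerator and denominator of the reduced fraction: 31 = 19^0 · 31 and 304 = 19^1 · 16. Apply v_p(a/b) = v_p(a) − v_p(b): v_19(31/304) = 0 − 1 = -1.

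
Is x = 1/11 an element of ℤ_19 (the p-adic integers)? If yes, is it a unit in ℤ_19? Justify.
x ∈ ℤ_19^× (unit); v_19(x) = 0

ℤ_19 = {x ∈ ℚ_19 : v_19(x) ≥ 0} and ℤ_19^× = {x ∈ ℤ_19 : v_19(x) = 0}. Here v_19(1/11) = v_19(num) − v_19(den) = 0; compare against these criteria.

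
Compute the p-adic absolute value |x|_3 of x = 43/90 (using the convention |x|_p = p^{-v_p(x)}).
|43/90|_3 = 9

Step 1 — compute v_3(x) by factoring powers of 3 out of the numerator and denominator: v_3(43/90) = -2. Step 2 — apply |x|_p = p^{-v_p(x)} = 3^{2} = 9.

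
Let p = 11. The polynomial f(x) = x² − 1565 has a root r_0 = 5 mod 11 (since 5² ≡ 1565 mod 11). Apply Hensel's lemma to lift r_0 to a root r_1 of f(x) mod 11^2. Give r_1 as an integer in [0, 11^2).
r_1 = 38 (mod 121)

Hensel's recurrence: r_{i+1} = r_i − f(r_i)·(f′(r_i))^{-1} mod 11^{i+2}, with f′(x) = 2x. Iterate:
  r_0 = 5 (mod 11)
  r_1 = 38 (mod 121)
Final: r_1 = 38, and one checks f(r_1) ≡ 0 mod 11^2.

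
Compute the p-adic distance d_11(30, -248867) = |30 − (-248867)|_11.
d_11(30, -248867) = 1/14641

Step 1 — x − y = 30 − (-248867) = 248897. Step 2 — v_11(248897) = 4 (factor: 248897 = (11^4 · 17); the sign does not affect v_p). Step 3 — |x − y|_11 = 11^{-4} = 1/14641.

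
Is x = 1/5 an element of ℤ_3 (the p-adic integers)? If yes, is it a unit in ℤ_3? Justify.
x ∈ ℤ_3^× (unit); v_3(x) = 0

ℤ_3 = {x ∈ ℚ_3 : v_3(x) ≥ 0} and ℤ_3^× = {x ∈ ℤ_3 : v_3(x) = 0}. Here v_3(1/5) = v_3(num) − v_3(den) = 0; compare against these criteria.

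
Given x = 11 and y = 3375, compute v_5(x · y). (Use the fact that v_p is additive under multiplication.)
v_5(37125) = 3

v_p(x) = 0 (factor: 11 = 5^0 · 11); v_p(y) = 3 (factor: 3375 = 5^3 · 27). Additivity: v_p(xy) = v_p(x) + v_p(y) = 0 + 3 = 3. (Direct check: xy = 37125 = 5^3 · (297).)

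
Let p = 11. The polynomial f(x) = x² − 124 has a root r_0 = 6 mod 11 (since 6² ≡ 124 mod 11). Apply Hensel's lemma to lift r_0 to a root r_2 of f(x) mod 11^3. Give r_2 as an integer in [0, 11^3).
r_2 = 699 (mod 1331)

Hensel's recurrence: r_{i+1} = r_i − f(r_i)·(f′(r_i))^{-1} mod 11^{i+2}, with f′(x) = 2x. Iterate:
  r_0 = 6 (mod 11)
  r_1 = 94 (mod 121)
  r_2 = 699 (mod 1331)
Final: r_2 = 699, and one checks f(r_2) ≡ 0 mod 11^3.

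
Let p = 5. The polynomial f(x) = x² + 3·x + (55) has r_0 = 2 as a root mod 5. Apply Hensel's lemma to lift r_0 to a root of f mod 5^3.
r_2 = 7 (mod 125)

Hensel: r_{i+1} = r_i − f(r_i)·(f′(r_i))^{-1} mod 5^{i+2}, f′(x) = 2x + 3. Iterate:
  r_0 = 2 (mod 5)
  r_1 = 7 (mod 25)
  r_2 = 7 (mod 125)
Final: r = 7 satisfies f(r) ≡ 0 mod 5^3.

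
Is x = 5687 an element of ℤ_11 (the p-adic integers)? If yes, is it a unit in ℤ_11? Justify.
x ∈ ℤ_11 but not a unit; v_11(x) = 2 > 0

ℤ_11 = {x ∈ ℚ_11 : v_11(x) ≥ 0} and ℤ_11^× = {x ∈ ℤ_11 : v_11(x) = 0}. Here v_11(5687) = v_11(num) − v_11(den) = 2; compare against these criteria.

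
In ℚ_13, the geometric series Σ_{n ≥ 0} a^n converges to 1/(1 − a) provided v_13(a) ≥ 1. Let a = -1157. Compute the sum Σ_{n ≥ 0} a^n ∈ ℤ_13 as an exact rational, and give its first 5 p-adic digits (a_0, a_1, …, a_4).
Σ a^n = 1/(1 − a) = 1/1158;  first 5 digits = (1, 2, 10, 5, 5)

v_13(a) = 1 ≥ 1, so the series converges in ℤ_13 to 1/(1 − a) = 1/(1 − (-1157)) = 1/1158. Expand this rational in ℤ_13: compute digits iteratively via d_i = x_i mod 13, x_{i+1} = (x_i − d_i)/13. The first 5 digits are (1, 2, 10, 5, 5).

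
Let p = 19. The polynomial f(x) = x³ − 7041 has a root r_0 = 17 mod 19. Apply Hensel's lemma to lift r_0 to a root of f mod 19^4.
r_3 = 127507 (mod 130321)

Hensel: r_{i+1} = r_i − f(r_i)/f′(r_i) mod 19^{i+2}, where f′(x) = 3x². Iterate:
  r_0 = 17 (mod 19)
  r_1 = 74 (mod 361)
  r_2 = 4045 (mod 6859)
  r_3 = 127507 (mod 130321)
Final: r = 127507 with f(r) ≡ 0 mod 19^4.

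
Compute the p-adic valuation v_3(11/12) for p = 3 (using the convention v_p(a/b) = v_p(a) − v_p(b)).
v_3(11/12) = -1

Factor powers of 3 from the numerator and denominator of the reduced fraction: 11 = 3^0 · 11 and 12 = 3^1 · 4. Apply v_p(a/b) = v_p(a) − v_p(b): v_3(11/12) = 0 − 1 = -1.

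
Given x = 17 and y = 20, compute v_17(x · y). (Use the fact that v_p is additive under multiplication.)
v_17(340) = 1

v_p(x) = 1 (factor: 17 = 17^1 · 1); v_p(y) = 0 (factor: 20 = 17^0 · 20). Additivity: v_p(xy) = v_p(x) + v_p(y) = 1 + 0 = 1. (Direct check: xy = 340 = 17^1 · (20).)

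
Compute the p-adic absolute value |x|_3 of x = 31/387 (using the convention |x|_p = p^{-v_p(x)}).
|31/387|_3 = 9

Step 1 — compute v_3(x) by factoring powers of 3 out of the numerator and denominator: v_3(31/387) = -2. Step 2 — apply |x|_p = p^{-v_p(x)} = 3^{2} = 9.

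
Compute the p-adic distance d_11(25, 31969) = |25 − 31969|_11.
d_11(25, 31969) = 1/1331

Step 1 — x − y = 25 − 31969 = -31944. Step 2 — v_11(-31944) = 3 (factor: -31944 = −(11^3 · 24); the sign does not affect v_p). Step 3 — |x − y|_11 = 11^{-3} = 1/1331.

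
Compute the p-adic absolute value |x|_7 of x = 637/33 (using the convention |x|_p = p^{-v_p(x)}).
|637/33|_7 = 1/49

Step 1 — compute v_7(x) by factoring powers of 7 out of the numerator and denominator: v_7(637/33) = 2. Step 2 — apply |x|_p = p^{-v_p(x)} = 7^{-2} = 1/49.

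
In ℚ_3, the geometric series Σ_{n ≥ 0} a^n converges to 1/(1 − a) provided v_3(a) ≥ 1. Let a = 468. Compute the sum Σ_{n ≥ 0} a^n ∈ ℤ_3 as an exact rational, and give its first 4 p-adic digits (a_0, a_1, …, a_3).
Σ a^n = 1/(1 − a) = -1/467;  first 4 digits = (1, 0, 1, 2)

v_3(a) = 2 ≥ 1, so the series converges in ℤ_3 to 1/(1 − a) = 1/(1 − 468) = -1/467. Expand this rational in ℤ_3: compute digits iteratively via d_i = x_i mod 3, x_{i+1} = (x_i − d_i)/3. The first 4 digits are (1, 0, 1, 2).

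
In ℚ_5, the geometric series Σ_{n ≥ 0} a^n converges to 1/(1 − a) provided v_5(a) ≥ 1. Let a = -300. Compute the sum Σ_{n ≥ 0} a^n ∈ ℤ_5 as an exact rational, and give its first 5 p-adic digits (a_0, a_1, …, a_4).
Σ a^n = 1/(1 − a) = 1/301;  first 5 digits = (1, 0, 3, 2, 3)

v_5(a) = 2 ≥ 1, so the series converges in ℤ_5 to 1/(1 − a) = 1/(1 − (-300)) = 1/301. Expand this rational in ℤ_5: compute digits iteratively via d_i = x_i mod 5, x_{i+1} = (x_i − d_i)/5. The first 5 digits are (1, 0, 3, 2, 3).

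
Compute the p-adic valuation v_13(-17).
v_13(-17) = 0

v_13(n) is the largest exponent k such that 13^k divides n. Factor out: -17 = -13^0 · 17. (Sign doesn't affect v_p.) So v_13(-17) = 0.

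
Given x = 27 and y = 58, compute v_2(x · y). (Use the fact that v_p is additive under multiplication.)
v_2(1566) = 1

v_p(x) = 0 (factor: 27 = 2^0 · 27); v_p(y) = 1 (factor: 58 = 2^1 · 29). Additivity: v_p(xy) = v_p(x) + v_p(y) = 0 + 1 = 1. (Direct check: xy = 1566 = 2^1 · (783).)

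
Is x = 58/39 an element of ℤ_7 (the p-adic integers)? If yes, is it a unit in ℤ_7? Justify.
x ∈ ℤ_7^× (unit); v_7(x) = 0

ℤ_7 = {x ∈ ℚ_7 : v_7(x) ≥ 0} and ℤ_7^× = {x ∈ ℤ_7 : v_7(x) = 0}. Here v_7(58/39) = v_7(num) − v_7(den) = 0; compare against these criteria.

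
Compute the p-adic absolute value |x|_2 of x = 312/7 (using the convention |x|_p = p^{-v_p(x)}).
|312/7|_2 = 1/8

Step 1 — compute v_2(x) by factoring powers of 2 out of the numerator and denominator: v_2(312/7) = 3. Step 2 — apply |x|_p = p^{-v_p(x)} = 2^{-3} = 1/8.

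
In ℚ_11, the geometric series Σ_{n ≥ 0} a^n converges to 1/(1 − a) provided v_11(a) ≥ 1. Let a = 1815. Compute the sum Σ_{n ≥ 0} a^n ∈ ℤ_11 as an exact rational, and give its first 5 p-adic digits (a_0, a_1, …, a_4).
Σ a^n = 1/(1 − a) = -1/1814;  first 5 digits = (1, 0, 4, 1, 5)

v_11(a) = 2 ≥ 1, so the series converges in ℤ_11 to 1/(1 − a) = 1/(1 − 1815) = -1/1814. Expand this rational in ℤ_11: compute digits iteratively via d_i = x_i mod 11, x_{i+1} = (x_i − d_i)/11. The first 5 digits are (1, 0, 4, 1, 5).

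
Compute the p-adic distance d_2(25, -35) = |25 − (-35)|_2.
d_2(25, -35) = 1/4

Step 1 — x − y = 25 − (-35) = 60. Step 2 — v_2(60) = 2 (factor: 60 = (2^2 · 15); the sign does not affect v_p). Step 3 — |x − y|_2 = 2^{-2} = 1/4.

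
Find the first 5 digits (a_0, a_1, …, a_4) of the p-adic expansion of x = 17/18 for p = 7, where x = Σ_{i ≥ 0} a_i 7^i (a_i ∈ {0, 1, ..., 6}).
(a_0, …, a_4) = (6, 2, 0, 5, 2)

v_7(17/18) = 0 (numerator and denominator both coprime to 7), so x ∈ ℤ_7^×. Compute digits iteratively via a_i = x_i mod 7, x_{i+1} = (x_i − a_i)/7, with x_0 = x:
  x_0 = 17/18;  a_0 = 6;  x_1 = (x_0 − 6)/7 = -13/18
  x_1 = -13/18;  a_1 = 2;  x_2 = (x_1 − 2)/7 = -7/18
  x_2 = -7/18;  a_2 = 0;  x_3 = (x_2 − 0)/7 = -1/18
  x_3 = -1/18;  a_3 = 5;  x_4 = (x_3 − 5)/7 = -13/18
  x_4 = -13/18;  a_4 = 2;  x_5 = (x_4 − 2)/7 = -7/18
Digits: (6, 2, 0, 5, 2).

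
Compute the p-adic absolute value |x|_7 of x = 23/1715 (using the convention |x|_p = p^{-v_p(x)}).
|23/1715|_7 = 343

Step 1 — compute v_7(x) by factoring powers of 7 out of the numerator and denominator: v_7(23/1715) = -3. Step 2 — apply |x|_p = p^{-v_p(x)} = 7^{3} = 343.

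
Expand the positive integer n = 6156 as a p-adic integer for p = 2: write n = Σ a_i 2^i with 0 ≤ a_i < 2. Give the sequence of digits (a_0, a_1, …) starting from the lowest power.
(a_0, a_1, …) = (0, 0, 1, 1, 0, 0, 0, 0, 0, 0, 0, 1, 1)

Repeated division by 2 gives the digits low-to-high: 6156 = 1·2^2 + 1·2^3 + 1·2^11 + 1·2^12. Digit sequence: (0, 0, 1, 1, 0, 0, 0, 0, 0, 0, 0, 1, 1).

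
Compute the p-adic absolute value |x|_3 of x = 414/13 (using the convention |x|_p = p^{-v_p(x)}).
|414/13|_3 = 1/9

Step 1 — compute v_3(x) by factoring powers of 3 out of the numerator and denominator: v_3(414/13) = 2. Step 2 — apply |x|_p = p^{-v_p(x)} = 3^{-2} = 1/9.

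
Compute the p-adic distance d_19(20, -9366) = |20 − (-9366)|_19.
d_19(20, -9366) = 1/361

Step 1 — x − y = 20 − (-9366) = 9386. Step 2 — v_19(9386) = 2 (factor: 9386 = (19^2 · 26); the sign does not affect v_p). Step 3 — |x − y|_19 = 19^{-2} = 1/361.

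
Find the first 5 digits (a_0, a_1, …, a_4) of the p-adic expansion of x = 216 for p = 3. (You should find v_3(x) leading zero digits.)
(a_0, …, a_4) = (0, 0, 0, 2, 2)

v_3(216) = 3, so a_0 = ... = a_2 = 0. Factor out: x = 3^3 · u with u = 8 a unit in ℤ_3. Expand u iteratively via a_{v+i} = u_i mod 3, u_{i+1} = (u_i − a_{v+i})/3:
  u_0 = 8;  a_3 = 2;  u_1 = (u_0 − 2)/3 = 2
  u_1 = 2;  a_4 = 2;  u_2 = (u_1 − 2)/3 = 0
Digits: (0, 0, 0, 2, 2).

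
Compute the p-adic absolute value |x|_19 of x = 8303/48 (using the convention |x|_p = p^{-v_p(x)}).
|8303/48|_19 = 1/361

Step 1 — compute v_19(x) by factoring powers of 19 out of the numerator and denominator: v_19(8303/48) = 2. Step 2 — apply |x|_p = p^{-v_p(x)} = 19^{-2} = 1/361.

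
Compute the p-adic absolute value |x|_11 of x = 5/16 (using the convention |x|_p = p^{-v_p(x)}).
|5/16|_11 = 1

Step 1 — compute v_11(x) by factoring powers of 11 out of the numerator and denominator: v_11(5/16) = 0. Step 2 — apply |x|_p = p^{-v_p(x)} = 11^{0} = 1.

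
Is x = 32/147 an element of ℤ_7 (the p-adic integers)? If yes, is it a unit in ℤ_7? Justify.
x ∉ ℤ_7 (v_7(x) = -2 < 0)

ℤ_7 = {x ∈ ℚ_7 : v_7(x) ≥ 0} and ℤ_7^× = {x ∈ ℤ_7 : v_7(x) = 0}. Here v_7(32/147) = v_7(num) − v_7(den) = -2; compare against these criteria.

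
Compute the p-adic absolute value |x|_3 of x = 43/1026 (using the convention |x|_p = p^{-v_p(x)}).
|43/1026|_3 = 27

Step 1 — compute v_3(x) by factoring powers of 3 out of the numerator and denominator: v_3(43/1026) = -3. Step 2 — apply |x|_p = p^{-v_p(x)} = 3^{3} = 27.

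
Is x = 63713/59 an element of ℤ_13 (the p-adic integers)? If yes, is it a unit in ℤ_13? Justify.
x ∈ ℤ_13 but not a unit; v_13(x) = 3 > 0

ℤ_13 = {x ∈ ℚ_13 : v_13(x) ≥ 0} and ℤ_13^× = {x ∈ ℤ_13 : v_13(x) = 0}. Here v_13(63713/59) = v_13(num) − v_13(den) = 3; compare against these criteria.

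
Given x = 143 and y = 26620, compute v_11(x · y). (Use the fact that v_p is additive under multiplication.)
v_11(3806660) = 4

v_p(x) = 1 (factor: 143 = 11^1 · 13); v_p(y) = 3 (factor: 26620 = 11^3 · 20). Additivity: v_p(xy) = v_p(x) + v_p(y) = 1 + 3 = 4. (Direct check: xy = 3806660 = 11^4 · (260).)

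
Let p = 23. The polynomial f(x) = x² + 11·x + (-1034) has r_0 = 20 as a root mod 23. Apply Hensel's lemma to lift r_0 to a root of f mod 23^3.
r_2 = 2642 (mod 12167)

Hensel: r_{i+1} = r_i − f(r_i)·(f′(r_i))^{-1} mod 23^{i+2}, f′(x) = 2x + 11. Iterate:
  r_0 = 20 (mod 23)
  r_1 = 526 (mod 529)
  r_2 = 2642 (mod 12167)
Final: r = 2642 satisfies f(r) ≡ 0 mod 23^3.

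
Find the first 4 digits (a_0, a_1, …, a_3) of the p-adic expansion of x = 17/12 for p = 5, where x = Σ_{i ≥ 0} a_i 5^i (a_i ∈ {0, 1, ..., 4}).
(a_0, …, a_3) = (1, 3, 4, 2)

v_5(17/12) = 0 (numerator and denominator both coprime to 5), so x ∈ ℤ_5^×. Compute digits iteratively via a_i = x_i mod 5, x_{i+1} = (x_i − a_i)/5, with x_0 = x:
  x_0 = 17/12;  a_0 = 1;  x_1 = (x_0 − 1)/5 = 1/12
  x_1 = 1/12;  a_1 = 3;  x_2 = (x_1 − 3)/5 = -7/12
  x_2 = -7/12;  a_2 = 4;  x_3 = (x_2 − 4)/5 = -11/12
  x_3 = -11/12;  a_3 = 2;  x_4 = (x_3 − 2)/5 = -7/12
Digits: (1, 3, 4, 2).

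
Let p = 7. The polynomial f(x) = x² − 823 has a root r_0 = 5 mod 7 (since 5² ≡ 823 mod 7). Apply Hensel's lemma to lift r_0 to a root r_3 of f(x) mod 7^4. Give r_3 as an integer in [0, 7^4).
r_3 = 75 (mod 2401)

Hensel's recurrence: r_{i+1} = r_i − f(r_i)·(f′(r_i))^{-1} mod 7^{i+2}, with f′(x) = 2x. Iterate:
  r_0 = 5 (mod 7)
  r_1 = 26 (mod 49)
  r_2 = 75 (mod 343)
  r_3 = 75 (mod 2401)
Final: r_3 = 75, and one checks f(r_3) ≡ 0 mod 7^4.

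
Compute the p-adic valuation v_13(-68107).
v_13(-68107) = 3

v_13(n) is the largest exponent k such that 13^k divides n. Factor out: -68107 = -13^3 · 31. (Sign doesn't affect v_p.) So v_13(-68107) = 3.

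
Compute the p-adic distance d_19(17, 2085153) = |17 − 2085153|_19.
d_19(17, 2085153) = 1/130321

Step 1 — x − y = 17 − 2085153 = -2085136. Step 2 — v_19(-2085136) = 4 (factor: -2085136 = −(19^4 · 16); the sign does not affect v_p). Step 3 — |x − y|_19 = 19^{-4} = 1/130321.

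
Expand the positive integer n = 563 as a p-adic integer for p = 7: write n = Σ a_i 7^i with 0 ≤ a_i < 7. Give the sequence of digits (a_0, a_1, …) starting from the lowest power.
(a_0, a_1, …) = (3, 3, 4, 1)

Repeated division by 7 gives the digits low-to-high: 563 = 3 + 3·7^1 + 4·7^2 + 1·7^3. Digit sequence: (3, 3, 4, 1).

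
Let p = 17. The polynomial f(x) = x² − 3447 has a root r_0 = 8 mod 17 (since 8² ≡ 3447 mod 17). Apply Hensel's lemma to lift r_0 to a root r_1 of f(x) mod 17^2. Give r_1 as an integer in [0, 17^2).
r_1 = 93 (mod 289)

Hensel's recurrence: r_{i+1} = r_i − f(r_i)·(f′(r_i))^{-1} mod 17^{i+2}, with f′(x) = 2x. Iterate:
  r_0 = 8 (mod 17)
  r_1 = 93 (mod 289)
Final: r_1 = 93, and one checks f(r_1) ≡ 0 mod 17^2.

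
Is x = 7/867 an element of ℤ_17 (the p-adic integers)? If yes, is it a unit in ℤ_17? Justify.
x ∉ ℤ_17 (v_17(x) = -2 < 0)

ℤ_17 = {x ∈ ℚ_17 : v_17(x) ≥ 0} and ℤ_17^× = {x ∈ ℤ_17 : v_17(x) = 0}. Here v_17(7/867) = v_17(num) − v_17(den) = -2; compare against these criteria.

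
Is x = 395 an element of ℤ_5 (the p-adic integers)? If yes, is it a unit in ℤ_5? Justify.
x ∈ ℤ_5 but not a unit; v_5(x) = 1 > 0

ℤ_5 = {x ∈ ℚ_5 : v_5(x) ≥ 0} and ℤ_5^× = {x ∈ ℤ_5 : v_5(x) = 0}. Here v_5(395) = v_5(num) − v_5(den) = 1; compare against these criteria.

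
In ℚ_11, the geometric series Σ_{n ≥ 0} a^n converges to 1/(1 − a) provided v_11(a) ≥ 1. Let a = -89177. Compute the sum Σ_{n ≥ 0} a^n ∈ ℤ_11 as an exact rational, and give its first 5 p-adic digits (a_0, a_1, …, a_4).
Σ a^n = 1/(1 − a) = 1/89178;  first 5 digits = (1, 0, 0, 10, 4)

v_11(a) = 3 ≥ 1, so the series converges in ℤ_11 to 1/(1 − a) = 1/(1 − (-89177)) = 1/89178. Expand this rational in ℤ_11: compute digits iteratively via d_i = x_i mod 11, x_{i+1} = (x_i − d_i)/11. The first 5 digits are (1, 0, 0, 10, 4).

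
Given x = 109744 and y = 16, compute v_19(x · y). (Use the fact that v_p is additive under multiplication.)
v_19(1755904) = 3

v_p(x) = 3 (factor: 109744 = 19^3 · 16); v_p(y) = 0 (factor: 16 = 19^0 · 16). Additivity: v_p(xy) = v_p(x) + v_p(y) = 3 + 0 = 3. (Direct check: xy = 1755904 = 19^3 · (256).)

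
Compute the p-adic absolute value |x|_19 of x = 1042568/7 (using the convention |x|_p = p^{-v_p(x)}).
|1042568/7|_19 = 1/130321

Step 1 — compute v_19(x) by factoring powers of 19 out of the numerator and denominator: v_19(1042568/7) = 4. Step 2 — apply |x|_p = p^{-v_p(x)} = 19^{-4} = 1/130321.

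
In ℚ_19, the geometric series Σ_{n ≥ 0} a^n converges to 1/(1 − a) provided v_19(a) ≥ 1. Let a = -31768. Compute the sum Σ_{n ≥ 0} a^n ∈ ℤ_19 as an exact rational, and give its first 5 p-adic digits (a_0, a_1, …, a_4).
Σ a^n = 1/(1 − a) = 1/31769;  first 5 digits = (1, 0, 7, 14, 10)

v_19(a) = 2 ≥ 1, so the series converges in ℤ_19 to 1/(1 − a) = 1/(1 − (-31768)) = 1/31769. Expand this rational in ℤ_19: compute digits iteratively via d_i = x_i mod 19, x_{i+1} = (x_i − d_i)/19. The first 5 digits are (1, 0, 7, 14, 10).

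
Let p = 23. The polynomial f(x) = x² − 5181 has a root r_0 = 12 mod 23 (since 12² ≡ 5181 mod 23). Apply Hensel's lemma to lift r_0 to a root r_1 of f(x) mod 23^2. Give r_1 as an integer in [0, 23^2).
r_1 = 288 (mod 529)

Hensel's recurrence: r_{i+1} = r_i − f(r_i)·(f′(r_i))^{-1} mod 23^{i+2}, with f′(x) = 2x. Iterate:
  r_0 = 12 (mod 23)
  r_1 = 288 (mod 529)
Final: r_1 = 288, and one checks f(r_1) ≡ 0 mod 23^2.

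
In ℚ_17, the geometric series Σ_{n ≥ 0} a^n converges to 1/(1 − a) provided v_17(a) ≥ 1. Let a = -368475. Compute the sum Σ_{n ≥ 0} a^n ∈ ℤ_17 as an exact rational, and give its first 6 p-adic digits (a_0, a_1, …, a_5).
Σ a^n = 1/(1 − a) = 1/368476;  first 6 digits = (1, 0, 0, 10, 12, 16)

v_17(a) = 3 ≥ 1, so the series converges in ℤ_17 to 1/(1 − a) = 1/(1 − (-368475)) = 1/368476. Expand this rational in ℤ_17: compute digits iteratively via d_i = x_i mod 17, x_{i+1} = (x_i − d_i)/17. The first 6 digits are (1, 0, 0, 10, 12, 16).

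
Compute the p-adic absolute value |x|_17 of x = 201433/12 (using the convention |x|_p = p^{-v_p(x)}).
|201433/12|_17 = 1/4913

Step 1 — compute v_17(x) by factoring powers of 17 out of the numerator and denominator: v_17(201433/12) = 3. Step 2 — apply |x|_p = p^{-v_p(x)} = 17^{-3} = 1/4913.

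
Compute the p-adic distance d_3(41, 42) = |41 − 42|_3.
d_3(41, 42) = 1

Step 1 — x − y = 41 − 42 = -1. Step 2 — v_3(-1) = 0 (factor: -1 = −(3^0 · 1); the sign does not affect v_p). Step 3 — |x − y|_3 = 3^{0} = 1.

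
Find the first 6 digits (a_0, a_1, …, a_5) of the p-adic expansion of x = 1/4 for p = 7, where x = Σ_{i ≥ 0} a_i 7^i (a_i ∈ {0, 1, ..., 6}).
(a_0, …, a_5) = (2, 5, 1, 5, 1, 5)

v_7(1/4) = 0 (numerator and denominator both coprime to 7), so x ∈ ℤ_7^×. Compute digits iteratively via a_i = x_i mod 7, x_{i+1} = (x_i − a_i)/7, with x_0 = x:
  x_0 = 1/4;  a_0 = 2;  x_1 = (x_0 − 2)/7 = -1/4
  x_1 = -1/4;  a_1 = 5;  x_2 = (x_1 − 5)/7 = -3/4
  x_2 = -3/4;  a_2 = 1;  x_3 = (x_2 − 1)/7 = -1/4
  x_3 = -1/4;  a_3 = 5;  x_4 = (x_3 − 5)/7 = -3/4
  x_4 = -3/4;  a_4 = 1;  x_5 = (x_4 − 1)/7 = -1/4
  x_5 = -1/4;  a_5 = 5;  x_6 = (x_5 − 5)/7 = -3/4
Digits: (2, 5, 1, 5, 1, 5).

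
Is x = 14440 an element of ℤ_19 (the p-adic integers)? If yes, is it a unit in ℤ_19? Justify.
x ∈ ℤ_19 but not a unit; v_19(x) = 2 > 0

ℤ_19 = {x ∈ ℚ_19 : v_19(x) ≥ 0} and ℤ_19^× = {x ∈ ℤ_19 : v_19(x) = 0}. Here v_19(14440) = v_19(num) − v_19(den) = 2; compare against these criteria.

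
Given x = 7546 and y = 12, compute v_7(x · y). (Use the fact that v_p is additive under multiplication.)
v_7(90552) = 3

v_p(x) = 3 (factor: 7546 = 7^3 · 22); v_p(y) = 0 (factor: 12 = 7^0 · 12). Additivity: v_p(xy) = v_p(x) + v_p(y) = 3 + 0 = 3. (Direct check: xy = 90552 = 7^3 · (264).)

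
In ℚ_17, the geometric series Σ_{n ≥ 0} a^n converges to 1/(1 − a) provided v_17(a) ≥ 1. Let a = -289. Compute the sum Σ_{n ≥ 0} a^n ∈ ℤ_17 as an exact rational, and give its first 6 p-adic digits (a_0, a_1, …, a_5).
Σ a^n = 1/(1 − a) = 1/290;  first 6 digits = (1, 0, 16, 16, 0, 0)

v_17(a) = 2 ≥ 1, so the series converges in ℤ_17 to 1/(1 − a) = 1/(1 − (-289)) = 1/290. Expand this rational in ℤ_17: compute digits iteratively via d_i = x_i mod 17, x_{i+1} = (x_i − d_i)/17. The first 6 digits are (1, 0, 16, 16, 0, 0).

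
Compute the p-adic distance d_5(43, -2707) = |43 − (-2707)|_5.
d_5(43, -2707) = 1/125

Step 1 — x − y = 43 − (-2707) = 2750. Step 2 — v_5(2750) = 3 (factor: 2750 = (5^3 · 22); the sign does not affect v_p). Step 3 — |x − y|_5 = 5^{-3} = 1/125.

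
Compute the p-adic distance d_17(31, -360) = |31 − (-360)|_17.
d_17(31, -360) = 1/17

Step 1 — x − y = 31 − (-360) = 391. Step 2 — v_17(391) = 1 (factor: 391 = (17^1 · 23); the sign does not affect v_p). Step 3 — |x − y|_17 = 17^{-1} = 1/17.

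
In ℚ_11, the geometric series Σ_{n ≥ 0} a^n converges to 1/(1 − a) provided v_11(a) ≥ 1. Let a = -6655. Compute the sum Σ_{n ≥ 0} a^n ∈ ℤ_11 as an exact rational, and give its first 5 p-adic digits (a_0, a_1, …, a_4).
Σ a^n = 1/(1 − a) = 1/6656;  first 5 digits = (1, 0, 0, 6, 10)

v_11(a) = 3 ≥ 1, so the series converges in ℤ_11 to 1/(1 − a) = 1/(1 − (-6655)) = 1/6656. Expand this rational in ℤ_11: compute digits iteratively via d_i = x_i mod 11, x_{i+1} = (x_i − d_i)/11. The first 5 digits are (1, 0, 0, 6, 10).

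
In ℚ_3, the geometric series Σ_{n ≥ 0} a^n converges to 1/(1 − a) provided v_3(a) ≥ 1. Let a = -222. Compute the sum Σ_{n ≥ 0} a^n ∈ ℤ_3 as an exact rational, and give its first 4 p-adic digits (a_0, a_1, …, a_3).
Σ a^n = 1/(1 − a) = 1/223;  first 4 digits = (1, 1, 0, 0)

v_3(a) = 1 ≥ 1, so the series converges in ℤ_3 to 1/(1 − a) = 1/(1 − (-222)) = 1/223. Expand this rational in ℤ_3: compute digits iteratively via d_i = x_i mod 3, x_{i+1} = (x_i − d_i)/3. The first 4 digits are (1, 1, 0, 0).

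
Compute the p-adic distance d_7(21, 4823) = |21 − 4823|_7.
d_7(21, 4823) = 1/2401

Step 1 — x − y = 21 − 4823 = -4802. Step 2 — v_7(-4802) = 4 (factor: -4802 = −(7^4 · 2); the sign does not affect v_p). Step 3 — |x − y|_7 = 7^{-4} = 1/2401.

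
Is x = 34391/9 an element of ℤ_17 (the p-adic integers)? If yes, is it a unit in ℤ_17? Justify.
x ∈ ℤ_17 but not a unit; v_17(x) = 3 > 0

ℤ_17 = {x ∈ ℚ_17 : v_17(x) ≥ 0} and ℤ_17^× = {x ∈ ℤ_17 : v_17(x) = 0}. Here v_17(34391/9) = v_17(num) − v_17(den) = 3; compare against these criteria.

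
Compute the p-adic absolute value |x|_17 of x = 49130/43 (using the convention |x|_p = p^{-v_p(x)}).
|49130/43|_17 = 1/4913

Step 1 — compute v_17(x) by factoring powers of 17 out of the numerator and denominator: v_17(49130/43) = 3. Step 2 — apply |x|_p = p^{-v_p(x)} = 17^{-3} = 1/4913.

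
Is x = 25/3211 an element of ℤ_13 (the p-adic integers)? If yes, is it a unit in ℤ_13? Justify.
x ∉ ℤ_13 (v_13(x) = -2 < 0)

ℤ_13 = {x ∈ ℚ_13 : v_13(x) ≥ 0} and ℤ_13^× = {x ∈ ℤ_13 : v_13(x) = 0}. Here v_13(25/3211) = v_13(num) − v_13(den) = -2; compare against these criteria.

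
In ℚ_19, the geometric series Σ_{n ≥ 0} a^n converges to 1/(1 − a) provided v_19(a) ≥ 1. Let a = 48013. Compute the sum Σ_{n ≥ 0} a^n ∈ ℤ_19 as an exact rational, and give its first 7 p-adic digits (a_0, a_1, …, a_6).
Σ a^n = 1/(1 − a) = -1/48012;  first 7 digits = (1, 0, 0, 7, 0, 0, 11)

v_19(a) = 3 ≥ 1, so the series converges in ℤ_19 to 1/(1 − a) = 1/(1 − 48013) = -1/48012. Expand this rational in ℤ_19: compute digits iteratively via d_i = x_i mod 19, x_{i+1} = (x_i − d_i)/19. The first 7 digits are (1, 0, 0, 7, 0, 0, 11).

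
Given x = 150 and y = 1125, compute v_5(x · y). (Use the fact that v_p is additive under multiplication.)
v_5(168750) = 5

v_p(x) = 2 (factor: 150 = 5^2 · 6); v_p(y) = 3 (factor: 1125 = 5^3 · 9). Additivity: v_p(xy) = v_p(x) + v_p(y) = 2 + 3 = 5. (Direct check: xy = 168750 = 5^5 · (54).)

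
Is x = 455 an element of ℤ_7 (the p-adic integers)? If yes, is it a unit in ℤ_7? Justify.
x ∈ ℤ_7 but not a unit; v_7(x) = 1 > 0

ℤ_7 = {x ∈ ℚ_7 : v_7(x) ≥ 0} and ℤ_7^× = {x ∈ ℤ_7 : v_7(x) = 0}. Here v_7(455) = v_7(num) − v_7(den) = 1; compare against these criteria.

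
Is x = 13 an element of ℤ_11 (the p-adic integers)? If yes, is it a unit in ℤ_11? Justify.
x ∈ ℤ_11^× (unit); v_11(x) = 0

ℤ_11 = {x ∈ ℚ_11 : v_11(x) ≥ 0} and ℤ_11^× = {x ∈ ℤ_11 : v_11(x) = 0}. Here v_11(13) = v_11(num) − v_11(den) = 0; compare against these criteria.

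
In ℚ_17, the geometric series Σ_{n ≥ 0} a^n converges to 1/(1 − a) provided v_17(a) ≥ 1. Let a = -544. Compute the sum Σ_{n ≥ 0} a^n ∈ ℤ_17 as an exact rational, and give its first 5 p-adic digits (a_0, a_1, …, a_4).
Σ a^n = 1/(1 − a) = 1/545;  first 5 digits = (1, 2, 2, 0, 13)

v_17(a) = 1 ≥ 1, so the series converges in ℤ_17 to 1/(1 − a) = 1/(1 − (-544)) = 1/545. Expand this rational in ℤ_17: compute digits iteratively via d_i = x_i mod 17, x_{i+1} = (x_i − d_i)/17. The first 5 digits are (1, 2, 2, 0, 13).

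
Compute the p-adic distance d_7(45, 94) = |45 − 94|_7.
d_7(45, 94) = 1/49

Step 1 — x − y = 45 − 94 = -49. Step 2 — v_7(-49) = 2 (factor: -49 = −(7^2 · 1); the sign does not affect v_p). Step 3 — |x − y|_7 = 7^{-2} = 1/49.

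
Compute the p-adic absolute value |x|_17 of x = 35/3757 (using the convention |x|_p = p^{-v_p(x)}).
|35/3757|_17 = 289

Step 1 — compute v_17(x) by factoring powers of 17 out of the numerator and denominator: v_17(35/3757) = -2. Step 2 — apply |x|_p = p^{-v_p(x)} = 17^{2} = 289.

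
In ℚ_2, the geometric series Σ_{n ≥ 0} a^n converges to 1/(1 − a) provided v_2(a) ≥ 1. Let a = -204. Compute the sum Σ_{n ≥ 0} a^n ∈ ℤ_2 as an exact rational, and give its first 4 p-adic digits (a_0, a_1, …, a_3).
Σ a^n = 1/(1 − a) = 1/205;  first 4 digits = (1, 0, 1, 0)

v_2(a) = 2 ≥ 1, so the series converges in ℤ_2 to 1/(1 − a) = 1/(1 − (-204)) = 1/205. Expand this rational in ℤ_2: compute digits iteratively via d_i = x_i mod 2, x_{i+1} = (x_i − d_i)/2. The first 4 digits are (1, 0, 1, 0).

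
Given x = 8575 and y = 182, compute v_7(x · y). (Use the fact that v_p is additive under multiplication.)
v_7(1560650) = 4

v_p(x) = 3 (factor: 8575 = 7^3 · 25); v_p(y) = 1 (factor: 182 = 7^1 · 26). Additivity: v_p(xy) = v_p(x) + v_p(y) = 3 + 1 = 4. (Direct check: xy = 1560650 = 7^4 · (650).)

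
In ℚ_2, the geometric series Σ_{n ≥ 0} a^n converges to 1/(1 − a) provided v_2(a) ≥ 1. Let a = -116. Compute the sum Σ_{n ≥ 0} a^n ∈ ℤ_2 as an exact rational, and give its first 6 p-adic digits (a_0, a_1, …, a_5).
Σ a^n = 1/(1 − a) = 1/117;  first 6 digits = (1, 0, 1, 1, 1, 0)

v_2(a) = 2 ≥ 1, so the series converges in ℤ_2 to 1/(1 − a) = 1/(1 − (-116)) = 1/117. Expand this rational in ℤ_2: compute digits iteratively via d_i = x_i mod 2, x_{i+1} = (x_i − d_i)/2. The first 6 digits are (1, 0, 1, 1, 1, 0).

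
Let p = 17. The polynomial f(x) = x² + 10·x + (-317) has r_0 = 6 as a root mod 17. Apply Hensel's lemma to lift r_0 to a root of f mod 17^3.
r_2 = 1553 (mod 4913)

Hensel: r_{i+1} = r_i − f(r_i)·(f′(r_i))^{-1} mod 17^{i+2}, f′(x) = 2x + 10. Iterate:
  r_0 = 6 (mod 17)
  r_1 = 108 (mod 289)
  r_2 = 1553 (mod 4913)
Final: r = 1553 satisfies f(r) ≡ 0 mod 17^3.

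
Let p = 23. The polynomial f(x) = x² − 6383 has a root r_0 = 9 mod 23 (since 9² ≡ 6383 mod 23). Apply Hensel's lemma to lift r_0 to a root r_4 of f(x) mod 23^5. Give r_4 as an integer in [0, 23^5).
r_4 = 4469645 (mod 6436343)

Hensel's recurrence: r_{i+1} = r_i − f(r_i)·(f′(r_i))^{-1} mod 23^{i+2}, with f′(x) = 2x. Iterate:
  r_0 = 9 (mod 23)
  r_1 = 124 (mod 529)
  r_2 = 4356 (mod 12167)
  r_3 = 272030 (mod 279841)
  r_4 = 4469645 (mod 6436343)
Final: r_4 = 4469645, and one checks f(r_4) ≡ 0 mod 23^5.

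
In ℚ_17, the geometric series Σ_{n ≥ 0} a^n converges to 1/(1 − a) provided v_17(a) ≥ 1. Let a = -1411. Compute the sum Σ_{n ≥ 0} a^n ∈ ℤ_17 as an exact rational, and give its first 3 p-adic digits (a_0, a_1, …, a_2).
Σ a^n = 1/(1 − a) = 1/1412;  first 3 digits = (1, 2, 16)

v_17(a) = 1 ≥ 1, so the series converges in ℤ_17 to 1/(1 − a) = 1/(1 − (-1411)) = 1/1412. Expand this rational in ℤ_17: compute digits iteratively via d_i = x_i mod 17, x_{i+1} = (x_i − d_i)/17. The first 3 digits are (1, 2, 16).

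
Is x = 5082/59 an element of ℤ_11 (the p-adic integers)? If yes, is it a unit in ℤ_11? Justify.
x ∈ ℤ_11 but not a unit; v_11(x) = 2 > 0

ℤ_11 = {x ∈ ℚ_11 : v_11(x) ≥ 0} and ℤ_11^× = {x ∈ ℤ_11 : v_11(x) = 0}. Here v_11(5082/59) = v_11(num) − v_11(den) = 2; compare against these criteria.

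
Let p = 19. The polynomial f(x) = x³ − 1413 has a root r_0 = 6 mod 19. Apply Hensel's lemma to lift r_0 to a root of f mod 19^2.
r_1 = 348 (mod 361)

Hensel: r_{i+1} = r_i − f(r_i)/f′(r_i) mod 19^{i+2}, where f′(x) = 3x². Iterate:
  r_0 = 6 (mod 19)
  r_1 = 348 (mod 361)
Final: r = 348 with f(r) ≡ 0 mod 19^2.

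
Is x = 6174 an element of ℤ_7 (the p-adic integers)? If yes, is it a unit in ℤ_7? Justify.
x ∈ ℤ_7 but not a unit; v_7(x) = 3 > 0

ℤ_7 = {x ∈ ℚ_7 : v_7(x) ≥ 0} and ℤ_7^× = {x ∈ ℤ_7 : v_7(x) = 0}. Here v_7(6174) = v_7(num) − v_7(den) = 3; compare against these criteria.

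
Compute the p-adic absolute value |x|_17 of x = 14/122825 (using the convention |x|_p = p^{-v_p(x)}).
|14/122825|_17 = 4913

Step 1 — compute v_17(x) by factoring powers of 17 out of the numerator and denominator: v_17(14/122825) = -3. Step 2 — apply |x|_p = p^{-v_p(x)} = 17^{3} = 4913.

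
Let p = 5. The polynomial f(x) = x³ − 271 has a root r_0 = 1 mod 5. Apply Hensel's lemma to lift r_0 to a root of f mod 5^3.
r_2 = 116 (mod 125)

Hensel: r_{i+1} = r_i − f(r_i)/f′(r_i) mod 5^{i+2}, where f′(x) = 3x². Iterate:
  r_0 = 1 (mod 5)
  r_1 = 16 (mod 25)
  r_2 = 116 (mod 125)
Final: r = 116 with f(r) ≡ 0 mod 5^3.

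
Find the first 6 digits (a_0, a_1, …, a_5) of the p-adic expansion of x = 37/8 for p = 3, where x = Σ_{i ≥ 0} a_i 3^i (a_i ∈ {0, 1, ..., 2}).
(a_0, …, a_5) = (2, 2, 0, 1, 0, 1)

v_3(37/8) = 0 (numerator and denominator both coprime to 3), so x ∈ ℤ_3^×. Compute digits iteratively via a_i = x_i mod 3, x_{i+1} = (x_i − a_i)/3, with x_0 = x:
  x_0 = 37/8;  a_0 = 2;  x_1 = (x_0 − 2)/3 = 7/8
  x_1 = 7/8;  a_1 = 2;  x_2 = (x_1 − 2)/3 = -3/8
  x_2 = -3/8;  a_2 = 0;  x_3 = (x_2 − 0)/3 = -1/8
  x_3 = -1/8;  a_3 = 1;  x_4 = (x_3 − 1)/3 = -3/8
  x_4 = -3/8;  a_4 = 0;  x_5 = (x_4 − 0)/3 = -1/8
  x_5 = -1/8;  a_5 = 1;  x_6 = (x_5 − 1)/3 = -3/8
Digits: (2, 2, 0, 1, 0, 1).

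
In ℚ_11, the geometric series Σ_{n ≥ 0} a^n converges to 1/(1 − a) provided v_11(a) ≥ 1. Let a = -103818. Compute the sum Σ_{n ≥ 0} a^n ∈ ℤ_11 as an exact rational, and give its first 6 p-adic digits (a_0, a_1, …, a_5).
Σ a^n = 1/(1 − a) = 1/103819;  first 6 digits = (1, 0, 0, 10, 3, 10)

v_11(a) = 3 ≥ 1, so the series converges in ℤ_11 to 1/(1 − a) = 1/(1 − (-103818)) = 1/103819. Expand this rational in ℤ_11: compute digits iteratively via d_i = x_i mod 11, x_{i+1} = (x_i − d_i)/11. The first 6 digits are (1, 0, 0, 10, 3, 10).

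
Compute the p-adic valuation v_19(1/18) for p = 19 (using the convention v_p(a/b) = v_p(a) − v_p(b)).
v_19(1/18) = 0

Factor powers of 19 from the numerator and denominator of the reduced fraction: 1 = 19^0 · 1 and 18 = 19^0 · 18. Apply v_p(a/b) = v_p(a) − v_p(b): v_19(1/18) = 0 − 0 = 0.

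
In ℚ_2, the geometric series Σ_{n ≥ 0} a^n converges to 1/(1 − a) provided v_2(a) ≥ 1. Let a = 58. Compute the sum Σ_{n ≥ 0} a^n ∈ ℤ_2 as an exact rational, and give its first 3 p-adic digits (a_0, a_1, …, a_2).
Σ a^n = 1/(1 − a) = -1/57;  first 3 digits = (1, 1, 1)

v_2(a) = 1 ≥ 1, so the series converges in ℤ_2 to 1/(1 − a) = 1/(1 − 58) = -1/57. Expand this rational in ℤ_2: compute digits iteratively via d_i = x_i mod 2, x_{i+1} = (x_i − d_i)/2. The first 3 digits are (1, 1, 1).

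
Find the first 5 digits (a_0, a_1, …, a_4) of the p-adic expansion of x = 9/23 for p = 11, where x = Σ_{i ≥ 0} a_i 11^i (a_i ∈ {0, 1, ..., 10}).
(a_0, …, a_4) = (9, 4, 1, 8, 5)

v_11(9/23) = 0 (numerator and denominator both coprime to 11), so x ∈ ℤ_11^×. Compute digits iteratively via a_i = x_i mod 11, x_{i+1} = (x_i − a_i)/11, with x_0 = x:
  x_0 = 9/23;  a_0 = 9;  x_1 = (x_0 − 9)/11 = -18/23
  x_1 = -18/23;  a_1 = 4;  x_2 = (x_1 − 4)/11 = -10/23
  x_2 = -10/23;  a_2 = 1;  x_3 = (x_2 − 1)/11 = -3/23
  x_3 = -3/23;  a_3 = 8;  x_4 = (x_3 − 8)/11 = -17/23
  x_4 = -17/23;  a_4 = 5;  x_5 = (x_4 − 5)/11 = -12/23
Digits: (9, 4, 1, 8, 5).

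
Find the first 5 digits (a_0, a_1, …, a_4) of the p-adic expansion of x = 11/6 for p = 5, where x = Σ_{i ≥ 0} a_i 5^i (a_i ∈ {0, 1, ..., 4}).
(a_0, …, a_4) = (1, 1, 4, 0, 4)

v_5(11/6) = 0 (numerator and denominator both coprime to 5), so x ∈ ℤ_5^×. Compute digits iteratively via a_i = x_i mod 5, x_{i+1} = (x_i − a_i)/5, with x_0 = x:
  x_0 = 11/6;  a_0 = 1;  x_1 = (x_0 − 1)/5 = 1/6
  x_1 = 1/6;  a_1 = 1;  x_2 = (x_1 − 1)/5 = -1/6
  x_2 = -1/6;  a_2 = 4;  x_3 = (x_2 − 4)/5 = -5/6
  x_3 = -5/6;  a_3 = 0;  x_4 = (x_3 − 0)/5 = -1/6
  x_4 = -1/6;  a_4 = 4;  x_5 = (x_4 − 4)/5 = -5/6
Digits: (1, 1, 4, 0, 4).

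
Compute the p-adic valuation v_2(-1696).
v_2(-1696) = 5

v_2(n) is the largest exponent k such that 2^k divides n. Factor out: -1696 = -2^5 · 53. (Sign doesn't affect v_p.) So v_2(-1696) = 5.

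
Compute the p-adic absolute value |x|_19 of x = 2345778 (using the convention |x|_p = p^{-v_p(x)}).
|2345778|_19 = 1/130321

Step 1 — compute v_19(x) by factoring powers of 19 out of the numerator and denominator: v_19(2345778) = 4. Step 2 — apply |x|_p = p^{-v_p(x)} = 19^{-4} = 1/130321.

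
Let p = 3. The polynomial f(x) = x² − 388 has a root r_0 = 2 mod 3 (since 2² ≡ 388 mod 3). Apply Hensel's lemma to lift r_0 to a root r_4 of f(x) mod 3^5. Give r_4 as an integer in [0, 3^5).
r_4 = 89 (mod 243)

Hensel's recurrence: r_{i+1} = r_i − f(r_i)·(f′(r_i))^{-1} mod 3^{i+2}, with f′(x) = 2x. Iterate:
  r_0 = 2 (mod 3)
  r_1 = 8 (mod 9)
  r_2 = 8 (mod 27)
  r_3 = 8 (mod 81)
  r_4 = 89 (mod 243)
Final: r_4 = 89, and one checks f(r_4) ≡ 0 mod 3^5.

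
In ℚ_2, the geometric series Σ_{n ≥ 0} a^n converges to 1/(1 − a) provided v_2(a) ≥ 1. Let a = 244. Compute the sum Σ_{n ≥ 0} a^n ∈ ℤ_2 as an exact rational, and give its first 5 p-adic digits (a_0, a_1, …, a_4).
Σ a^n = 1/(1 − a) = -1/243;  first 5 digits = (1, 0, 1, 0, 0)

v_2(a) = 2 ≥ 1, so the series converges in ℤ_2 to 1/(1 − a) = 1/(1 − 244) = -1/243. Expand this rational in ℤ_2: compute digits iteratively via d_i = x_i mod 2, x_{i+1} = (x_i − d_i)/2. The first 5 digits are (1, 0, 1, 0, 0).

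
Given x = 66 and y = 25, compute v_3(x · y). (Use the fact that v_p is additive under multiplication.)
v_3(1650) = 1

v_p(x) = 1 (factor: 66 = 3^1 · 22); v_p(y) = 0 (factor: 25 = 3^0 · 25). Additivity: v_p(xy) = v_p(x) + v_p(y) = 1 + 0 = 1. (Direct check: xy = 1650 = 3^1 · (550).)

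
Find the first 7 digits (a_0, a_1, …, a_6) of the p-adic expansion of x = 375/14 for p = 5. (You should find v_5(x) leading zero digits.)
(a_0, …, a_6) = (0, 0, 0, 2, 0, 1, 3)

v_5(375/14) = 3, so a_0 = ... = a_2 = 0. Factor out: x = 5^3 · u with u = 3/14 a unit in ℤ_5. Expand u iteratively via a_{v+i} = u_i mod 5, u_{i+1} = (u_i − a_{v+i})/5:
  u_0 = 3/14;  a_3 = 2;  u_1 = (u_0 − 2)/5 = -5/14
  u_1 = -5/14;  a_4 = 0;  u_2 = (u_1 − 0)/5 = -1/14
  u_2 = -1/14;  a_5 = 1;  u_3 = (u_2 − 1)/5 = -3/14
  u_3 = -3/14;  a_6 = 3;  u_4 = (u_3 − 3)/5 = -9/14
Digits: (0, 0, 0, 2, 0, 1, 3).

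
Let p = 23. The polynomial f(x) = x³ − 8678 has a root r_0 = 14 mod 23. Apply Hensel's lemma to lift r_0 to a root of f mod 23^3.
r_2 = 10847 (mod 12167)

Hensel: r_{i+1} = r_i − f(r_i)/f′(r_i) mod 23^{i+2}, where f′(x) = 3x². Iterate:
  r_0 = 14 (mod 23)
  r_1 = 267 (mod 529)
  r_2 = 10847 (mod 12167)
Final: r = 10847 with f(r) ≡ 0 mod 23^3.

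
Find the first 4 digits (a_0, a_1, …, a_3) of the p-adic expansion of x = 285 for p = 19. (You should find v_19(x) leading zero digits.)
(a_0, …, a_3) = (0, 15, 0, 0)

v_19(285) = 1, so a_0 = ... = a_0 = 0. Factor out: x = 19^1 · u with u = 15 a unit in ℤ_19. Expand u iteratively via a_{v+i} = u_i mod 19, u_{i+1} = (u_i − a_{v+i})/19:
  u_0 = 15;  a_1 = 15;  u_1 = (u_0 − 15)/19 = 0
  u_1 = 0;  a_2 = 0;  u_2 = (u_1 − 0)/19 = 0
  u_2 = 0;  a_3 = 0;  u_3 = (u_2 − 0)/19 = 0
Digits: (0, 15, 0, 0).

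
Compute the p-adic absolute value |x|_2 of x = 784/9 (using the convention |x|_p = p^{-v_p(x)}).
|784/9|_2 = 1/16

Step 1 — compute v_2(x) by factoring powers of 2 out of the numerator and denominator: v_2(784/9) = 4. Step 2 — apply |x|_p = p^{-v_p(x)} = 2^{-4} = 1/16.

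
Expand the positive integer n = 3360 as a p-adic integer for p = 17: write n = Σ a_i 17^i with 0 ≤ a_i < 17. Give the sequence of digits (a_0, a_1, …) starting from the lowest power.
(a_0, a_1, …) = (11, 10, 11)

Repeated division by 17 gives the digits low-to-high: 3360 = 11 + 10·17^1 + 11·17^2. Digit sequence: (11, 10, 11).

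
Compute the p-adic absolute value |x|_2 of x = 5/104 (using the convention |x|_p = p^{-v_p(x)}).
|5/104|_2 = 8

Step 1 — compute v_2(x) by factoring powers of 2 out of the numerator and denominator: v_2(5/104) = -3. Step 2 — apply |x|_p = p^{-v_p(x)} = 2^{3} = 8.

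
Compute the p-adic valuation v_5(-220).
v_5(-220) = 1

v_5(n) is the largest exponent k such that 5^k divides n. Factor out: -220 = -5^1 · 44. (Sign doesn't affect v_p.) So v_5(-220) = 1.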